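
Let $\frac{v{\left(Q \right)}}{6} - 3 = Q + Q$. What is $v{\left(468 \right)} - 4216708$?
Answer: $-4211074$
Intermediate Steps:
$v{\left(Q \right)} = 18 + 12 Q$ ($v{\left(Q \right)} = 18 + 6 \left(Q + Q\right) = 18 + 6 \cdot 2 Q = 18 + 12 Q$)
$v{\left(468 \right)} - 4216708 = \left(18 + 12 \cdot 468\right) - 4216708 = \left(18 + 5616\right) - 4216708 = 5634 - 4216708 = -4211074$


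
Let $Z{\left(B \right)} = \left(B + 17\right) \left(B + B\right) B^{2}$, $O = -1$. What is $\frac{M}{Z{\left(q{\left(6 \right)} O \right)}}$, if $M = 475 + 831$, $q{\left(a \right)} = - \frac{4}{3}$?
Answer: $\frac{52893}{3520} \approx 15.026$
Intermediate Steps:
$q{\left(a \right)} = - \frac{4}{3}$ ($q{\left(a \right)} = \left(-4\right) \frac{1}{3} = - \frac{4}{3}$)
$Z{\left(B \right)} = 2 B^{3} \left(17 + B\right)$ ($Z{\left(B \right)} = \left(17 + B\right) 2 B B^{2} = 2 B \left(17 + B\right) B^{2} = 2 B^{3} \left(17 + B\right)$)
$M = 1306$
$\frac{M}{Z{\left(q{\left(6 \right)} O \right)}} = \frac{1306}{2 \left(\left(- \frac{4}{3}\right) \left(-1\right)\right)^{3} \left(17 - - \frac{4}{3}\right)} = \frac{1306}{2 \left(\frac{4}{3}\right)^{3} \left(17 + \frac{4}{3}\right)} = \frac{1306}{2 \cdot \frac{64}{27} \cdot \frac{55}{3}} = \frac{1306}{\frac{7040}{81}} = 1306 \cdot \frac{81}{7040} = \frac{52893}{3520}$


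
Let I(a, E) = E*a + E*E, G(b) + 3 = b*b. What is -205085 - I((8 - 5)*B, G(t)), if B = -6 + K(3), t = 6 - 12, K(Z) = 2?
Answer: -205778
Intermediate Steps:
t = -6
G(b) = -3 + b² (G(b) = -3 + b*b = -3 + b²)
B = -4 (B = -6 + 2 = -4)
I(a, E) = E² + E*a (I(a, E) = E*a + E² = E² + E*a)
-205085 - I((8 - 5)*B, G(t)) = -205085 - (-3 + (-6)²)*((-3 + (-6)²) + (8 - 5)*(-4)) = -205085 - (-3 + 36)*((-3 + 36) + 3*(-4)) = -205085 - 33*(33 - 12) = -205085 - 33*21 = -205085 - 1*693 = -205085 - 693 = -205778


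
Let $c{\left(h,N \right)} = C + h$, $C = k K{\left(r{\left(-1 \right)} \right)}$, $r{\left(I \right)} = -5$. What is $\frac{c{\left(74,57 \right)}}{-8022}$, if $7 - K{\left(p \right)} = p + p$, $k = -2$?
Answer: $- \frac{20}{4011} \approx -0.0049863$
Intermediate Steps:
$K{\left(p \right)} = 7 - 2 p$ ($K{\left(p \right)} = 7 - \left(p + p\right) = 7 - 2 p$)
$C = -34$ ($C = - 2 \left(7 - -10\right) = - 2 \left(7 + 10\right) = \left(-2\right) 17 = -34$)
$c{\left(h,N \right)} = -34 + h$
$\frac{c{\left(74,57 \right)}}{-8022} = \frac{-34 + 74}{-8022} = 40 \left(- \frac{1}{8022}\right) = - \frac{20}{4011}$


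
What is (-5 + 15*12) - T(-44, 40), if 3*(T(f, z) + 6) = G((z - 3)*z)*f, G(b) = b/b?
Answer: 587/3 ≈ 195.67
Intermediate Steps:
G(b) = 1
T(f, z) = -6 + f/3 (T(f, z) = -6 + (1*f)/3 = -6 + f/3)
(-5 + 15*12) - T(-44, 40) = (-5 + 15*12) - (-6 + (⅓)*(-44)) = (-5 + 180) - (-6 - 44/3) = 175 - 1*(-62/3) = 175 + 62/3 = 587/3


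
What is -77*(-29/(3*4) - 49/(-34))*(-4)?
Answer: -15323/51 ≈ -300.45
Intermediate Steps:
-77*(-29/(3*4) - 49/(-34))*(-4) = -77*(-29/12 - 49*(-1/34))*(-4) = -77*(-29*1/12 + 49/34)*(-4) = -77*(-29/12 + 49/34)*(-4) = -77*(-199/204)*(-4) = (15323/204)*(-4) = -15323/51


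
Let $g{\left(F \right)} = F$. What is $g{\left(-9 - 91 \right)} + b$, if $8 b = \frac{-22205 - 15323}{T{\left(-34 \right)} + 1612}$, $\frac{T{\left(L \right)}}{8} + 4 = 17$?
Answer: $- \frac{176291}{1716} \approx -102.73$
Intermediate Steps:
$T{\left(L \right)} = 104$ ($T{\left(L \right)} = -32 + 8 \cdot 17 = -32 + 136 = 104$)
$b = - \frac{4691}{1716}$ ($b = \frac{\left(-22205 - 15323\right) \frac{1}{104 + 1612}}{8} = \frac{\left(-37528\right) \frac{1}{1716}}{8} = \frac{1}{8} \left(- \frac{9382}{429}\right) = - \frac{4691}{1716} \approx -2.7337$)
$g{\left(-9 - 91 \right)} + b = \left(-9 - 91\right) - \frac{4691}{1716} = -100 - \frac{4691}{1716} = - \frac{176291}{1716}$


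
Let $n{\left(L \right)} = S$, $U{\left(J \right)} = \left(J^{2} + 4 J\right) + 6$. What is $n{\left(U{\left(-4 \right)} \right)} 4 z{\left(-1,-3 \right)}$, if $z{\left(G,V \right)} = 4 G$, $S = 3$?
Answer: $-48$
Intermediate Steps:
$U{\left(J \right)} = 6 + J^{2} + 4 J$
$n{\left(L \right)} = 3$
$n{\left(U{\left(-4 \right)} \right)} 4 z{\left(-1,-3 \right)} = 3 \cdot 4 \cdot 4 \left(-1\right) = 12 \left(-4\right) = -48$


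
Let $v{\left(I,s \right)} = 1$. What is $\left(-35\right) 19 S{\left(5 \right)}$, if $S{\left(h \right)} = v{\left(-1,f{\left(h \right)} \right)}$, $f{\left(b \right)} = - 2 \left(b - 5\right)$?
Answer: $-665$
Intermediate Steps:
$f{\left(b \right)} = 10 - 2 b$ ($f{\left(b \right)} = - 2 \left(-5 + b\right) = 10 - 2 b$)
$S{\left(h \right)} = 1$
$\left(-35\right) 19 S{\left(5 \right)} = \left(-35\right) 19 \cdot 1 = \left(-665\right) 1 = -665$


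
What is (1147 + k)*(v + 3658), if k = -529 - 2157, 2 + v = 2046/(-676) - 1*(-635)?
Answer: -2230526565/338 ≈ -6.5992e+6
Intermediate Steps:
v = 212931/338 (v = -2 + (2046/(-676) - 1*(-635)) = -2 + (2046*(-1/676) + 635) = -2 + (-1023/338 + 635) = -2 + 213607/338 = 212931/338 ≈ 629.97)
k = -2686
(1147 + k)*(v + 3658) = (1147 - 2686)*(212931/338 + 3658) = -1539*1449335/338 = -2230526565/338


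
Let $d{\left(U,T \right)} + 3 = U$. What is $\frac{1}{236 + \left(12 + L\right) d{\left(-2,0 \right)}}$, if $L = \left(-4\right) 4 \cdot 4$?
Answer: $\frac{1}{496} \approx 0.0020161$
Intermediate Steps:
$d{\left(U,T \right)} = -3 + U$
$L = -64$ ($L = \left(-16\right) 4 = -64$)
$\frac{1}{236 + \left(12 + L\right) d{\left(-2,0 \right)}} = \frac{1}{236 + \left(12 - 64\right) \left(-3 - 2\right)} = \frac{1}{236 - -260} = \frac{1}{236 + 260} = \frac{1}{496}$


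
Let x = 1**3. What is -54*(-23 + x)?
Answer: 1188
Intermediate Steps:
x = 1
-54*(-23 + x) = -54*(-23 + 1) = -54*(-22) = 1188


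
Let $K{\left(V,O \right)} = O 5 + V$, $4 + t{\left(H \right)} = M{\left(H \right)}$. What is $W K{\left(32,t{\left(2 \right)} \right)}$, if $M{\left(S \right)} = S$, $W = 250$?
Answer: $5500$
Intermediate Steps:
$t{\left(H \right)} = -4 + H$
$K{\left(V,O \right)} = V + 5 O$ ($K{\left(V,O \right)} = 5 O + V = V + 5 O$)
$W K{\left(32,t{\left(2 \right)} \right)} = 250 \left(32 + 5 \left(-4 + 2\right)\right) = 250 \left(32 + 5 \left(-2\right)\right) = 250 \left(32 - 10\right) = 250 \cdot 22 = 5500$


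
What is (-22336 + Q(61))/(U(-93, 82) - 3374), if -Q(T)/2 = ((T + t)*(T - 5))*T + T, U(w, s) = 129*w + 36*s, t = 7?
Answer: 487034/12419 ≈ 39.217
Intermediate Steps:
U(w, s) = 36*s + 129*w
Q(T) = -2*T - 2*T*(-5 + T)*(7 + T) (Q(T) = -2*(((T + 7)*(T - 5))*T + T) = -2*(((7 + T)*(-5 + T))*T + T) = -2*(((-5 + T)*(7 + T))*T + T) = -2*(T*(-5 + T)*(7 + T) + T) = -2*(T + T*(-5 + T)*(7 + T)) = -2*T - 2*T*(-5 + T)*(7 + T))
(-22336 + Q(61))/(U(-93, 82) - 3374) = (-22336 + 2*61*(34 - 1*61² - 2*61))/((36*82 + 129*(-93)) - 3374) = (-22336 + 2*61*(34 - 1*3721 - 122))/((2952 - 11997) - 3374) = (-22336 + 2*61*(34 - 3721 - 122))/(-9045 - 3374) = (-22336 + 2*61*(-3809))/(-12419) = (-22336 - 464698)*(-1/12419) = -487034*(-1/12419) = 487034/12419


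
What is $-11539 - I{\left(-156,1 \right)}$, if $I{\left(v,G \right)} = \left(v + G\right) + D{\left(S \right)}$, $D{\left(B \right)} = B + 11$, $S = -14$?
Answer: $-11381$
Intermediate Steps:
$D{\left(B \right)} = 11 + B$
$I{\left(v,G \right)} = -3 + G + v$ ($I{\left(v,G \right)} = \left(v + G\right) + \left(11 - 14\right) = \left(G + v\right) - 3 = -3 + G + v$)
$-11539 - I{\left(-156,1 \right)} = -11539 - \left(-3 + 1 - 156\right) = -11539 - -158 = -11539 + 158 = -11381$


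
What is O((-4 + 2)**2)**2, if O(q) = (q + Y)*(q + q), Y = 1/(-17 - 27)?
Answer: 122500/121 ≈ 1012.4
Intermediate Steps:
Y = -1/44 (Y = 1/(-44) = -1/44 ≈ -0.022727)
O(q) = 2*q*(-1/44 + q) (O(q) = (q - 1/44)*(q + q) = (-1/44 + q)*(2*q) = 2*q*(-1/44 + q))
O((-4 + 2)**2)**2 = ((-4 + 2)**2*(-1 + 44*(-4 + 2)**2)/22)**2 = ((1/22)*(-2)**2*(-1 + 44*(-2)**2))**2 = ((1/22)*4*(-1 + 44*4))**2 = ((1/22)*4*(-1 + 176))**2 = ((1/22)*4*175)**2 = (350/11)**2 = 122500/121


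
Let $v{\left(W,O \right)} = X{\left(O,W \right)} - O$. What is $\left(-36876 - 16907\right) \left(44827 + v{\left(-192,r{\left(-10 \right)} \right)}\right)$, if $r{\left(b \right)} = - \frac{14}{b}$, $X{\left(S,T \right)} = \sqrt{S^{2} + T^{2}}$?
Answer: $- \frac{12054276224}{5} - \frac{53783 \sqrt{921649}}{5} \approx -2.4212 \cdot 10^{9}$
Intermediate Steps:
$v{\left(W,O \right)} = \sqrt{O^{2} + W^{2}} - O$
$\left(-36876 - 16907\right) \left(44827 + v{\left(-192,r{\left(-10 \right)} \right)}\right) = \left(-36876 - 16907\right) \left(44827 + \left(\sqrt{\left(- \frac{14}{-10}\right)^{2} + \left(-192\right)^{2}} - - \frac{14}{-10}\right)\right) = - 53783 \left(44827 + \left(\sqrt{\left(\left(-14\right) \left(- \frac{1}{10}\right)\right)^{2} + 36864} - \left(-14\right) \left(- \frac{1}{10}\right)\right)\right) = - 53783 \left(44827 + \left(\sqrt{\left(\frac{7}{5}\right)^{2} + 36864} - \frac{7}{5}\right)\right) = - 53783 \left(44827 - \left(\frac{7}{5} - \sqrt{\frac{49}{25} + 36864}\right)\right) = - 53783 \left(44827 - \left(\frac{7}{5} - \sqrt{\frac{921649}{25}}\right)\right) = - 53783 \left(44827 - \left(\frac{7}{5} - \frac{\sqrt{921649}}{5}\right)\right) = - 53783 \left(\frac{224128}{5} + \frac{\sqrt{921649}}{5}\right) = - \frac{12054276224}{5} - \frac{53783 \sqrt{921649}}{5}$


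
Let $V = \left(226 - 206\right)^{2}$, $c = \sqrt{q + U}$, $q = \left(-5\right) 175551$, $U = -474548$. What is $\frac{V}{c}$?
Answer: $- \frac{400 i \sqrt{1352303}}{1352303} \approx - 0.34397 i$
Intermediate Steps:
$q = -877755$
$c = i \sqrt{1352303}$ ($c = \sqrt{-877755 - 474548} = \sqrt{-1352303} = i \sqrt{1352303} \approx 1162.9 i$)
$V = 400$ ($V = 20^{2} = 400$)
$\frac{V}{c} = \frac{400}{i \sqrt{1352303}} = 400 \left(- \frac{i \sqrt{1352303}}{1352303}\right) = - \frac{400 i \sqrt{1352303}}{1352303}$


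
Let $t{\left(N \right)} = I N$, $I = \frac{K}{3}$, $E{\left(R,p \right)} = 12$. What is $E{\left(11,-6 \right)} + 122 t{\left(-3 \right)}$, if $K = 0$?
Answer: $12$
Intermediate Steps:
$I = 0$ ($I = \frac{0}{3} = 0 \cdot \frac{1}{3} = 0$)
$t{\left(N \right)} = 0$ ($t{\left(N \right)} = 0 N = 0$)
$E{\left(11,-6 \right)} + 122 t{\left(-3 \right)} = 12 + 122 \cdot 0 = 12 + 0 = 12$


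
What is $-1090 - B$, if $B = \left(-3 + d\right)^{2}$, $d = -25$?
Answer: $-1874$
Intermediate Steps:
$B = 784$ ($B = \left(-3 - 25\right)^{2} = \left(-28\right)^{2} = 784$)
$-1090 - B = -1090 - 784 = -1874$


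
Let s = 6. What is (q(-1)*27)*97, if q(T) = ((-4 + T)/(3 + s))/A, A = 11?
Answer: -1455/11 ≈ -132.27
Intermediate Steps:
q(T) = -4/99 + T/99 (q(T) = ((-4 + T)/(3 + 6))/11 = ((-4 + T)/9)*(1/11) = ((-4 + T)*(1/9))*(1/11) = (-4/9 + T/9)*(1/11) = -4/99 + T/99)
(q(-1)*27)*97 = ((-4/99 + (1/99)*(-1))*27)*97 = ((-4/99 - 1/99)*27)*97 = -5/99*27*97 = -15/11*97 = -1455/11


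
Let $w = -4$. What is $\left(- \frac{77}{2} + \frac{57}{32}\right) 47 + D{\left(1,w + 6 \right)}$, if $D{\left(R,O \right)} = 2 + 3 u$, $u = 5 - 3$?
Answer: $- \frac{54969}{32} \approx -1717.8$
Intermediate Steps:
$u = 2$
$D{\left(R,O \right)} = 8$ ($D{\left(R,O \right)} = 2 + 3 \cdot 2 = 2 + 6 = 8$)
$\left(- \frac{77}{2} + \frac{57}{32}\right) 47 + D{\left(1,w + 6 \right)} = \left(- \frac{77}{2} + \frac{57}{32}\right) 47 + 8 = \left(- \frac{1175}{32}\right) 47 + 8 = - \frac{55225}{32} + 8 = - \frac{54969}{32}$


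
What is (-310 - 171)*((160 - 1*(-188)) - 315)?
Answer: -15873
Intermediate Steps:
(-310 - 171)*((160 - 1*(-188)) - 315) = -481*((160 + 188) - 315) = -481*(348 - 315) = -481*33 = -15873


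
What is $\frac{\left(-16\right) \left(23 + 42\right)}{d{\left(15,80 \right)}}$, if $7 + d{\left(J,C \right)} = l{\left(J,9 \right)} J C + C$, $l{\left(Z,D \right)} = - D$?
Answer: $\frac{1040}{10727} \approx 0.096952$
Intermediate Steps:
$d{\left(J,C \right)} = -7 + C - 9 C J$ ($d{\left(J,C \right)} = -7 + \left(\left(-1\right) 9 J C + C\right) = -7 + \left(- 9 J C + C\right) = -7 - \left(- C + 9 C J\right) = -7 + C - 9 C J$)
$\frac{\left(-16\right) \left(23 + 42\right)}{d{\left(15,80 \right)}} = \frac{\left(-16\right) \left(23 + 42\right)}{-7 + 80 - 720 \cdot 15} = \frac{\left(-16\right) 65}{-7 + 80 - 10800} = - \frac{1040}{-10727} = \left(-1040\right) \left(- \frac{1}{10727}\right) = \frac{1040}{10727}$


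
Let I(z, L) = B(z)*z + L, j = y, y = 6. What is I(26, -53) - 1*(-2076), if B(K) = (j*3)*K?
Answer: 14191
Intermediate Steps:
j = 6
B(K) = 18*K (B(K) = (6*3)*K = 18*K)
I(z, L) = L + 18*z² (I(z, L) = (18*z)*z + L = 18*z² + L = L + 18*z²)
I(26, -53) - 1*(-2076) = (-53 + 18*26²) - 1*(-2076) = (-53 + 18*676) + 2076 = (-53 + 12168) + 2076 = 12115 + 2076 = 14191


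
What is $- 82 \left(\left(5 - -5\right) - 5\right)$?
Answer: $-410$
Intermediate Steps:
$- 82 \left(\left(5 - -5\right) - 5\right) = - 82 \left(\left(5 + 5\right) - 5\right) = - 82 \left(10 - 5\right) = \left(-82\right) 5 = -410$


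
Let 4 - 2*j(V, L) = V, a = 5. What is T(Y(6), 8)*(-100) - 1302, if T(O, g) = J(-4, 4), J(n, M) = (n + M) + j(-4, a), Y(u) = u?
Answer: -1702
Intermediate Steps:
j(V, L) = 2 - V/2
J(n, M) = 4 + M + n (J(n, M) = (n + M) + (2 - 1/2*(-4)) = (M + n) + (2 + 2) = (M + n) + 4 = 4 + M + n)
T(O, g) = 4 (T(O, g) = 4 + 4 - 4 = 4)
T(Y(6), 8)*(-100) - 1302 = 4*(-100) - 1302 = -400 - 1302 = -1702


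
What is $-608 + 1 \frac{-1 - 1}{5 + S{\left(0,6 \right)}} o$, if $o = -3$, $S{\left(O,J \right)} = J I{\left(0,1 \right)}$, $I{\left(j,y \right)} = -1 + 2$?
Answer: $- \frac{6682}{11} \approx -607.45$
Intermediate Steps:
$I{\left(j,y \right)} = 1$
$S{\left(O,J \right)} = J$ ($S{\left(O,J \right)} = J 1 = J$)
$-608 + 1 \frac{-1 - 1}{5 + S{\left(0,6 \right)}} o = -608 + 1 \frac{-1 - 1}{5 + 6} \left(-3\right) = -608 + 1 \left(- \frac{2}{11}\right) \left(-3\right) = -608 - - \frac{6}{11} = -608 + \frac{6}{11} = - \frac{6682}{11}$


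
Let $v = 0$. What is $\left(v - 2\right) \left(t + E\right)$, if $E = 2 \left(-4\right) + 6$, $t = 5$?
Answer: $-6$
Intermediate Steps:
$E = -2$ ($E = -8 + 6 = -2$)
$\left(v - 2\right) \left(t + E\right) = \left(0 - 2\right) \left(5 - 2\right) = \left(0 - 2\right) 3 = \left(-2\right) 3 = -6$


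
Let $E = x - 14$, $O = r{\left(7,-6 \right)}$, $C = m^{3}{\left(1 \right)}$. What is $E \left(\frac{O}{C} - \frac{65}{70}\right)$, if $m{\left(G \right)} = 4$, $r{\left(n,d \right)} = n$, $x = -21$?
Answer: $\frac{1835}{64} \approx 28.672$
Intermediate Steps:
$C = 64$ ($C = 4^{3} = 64$)
$O = 7$
$E = -35$ ($E = -21 - 14 = -35$)
$E \left(\frac{O}{C} - \frac{65}{70}\right) = - 35 \left(\frac{7}{64} - \frac{65}{70}\right) = - 35 \left(7 \cdot \frac{1}{64} - \frac{13}{14}\right) = - 35 \left(\frac{7}{64} - \frac{13}{14}\right) = \left(-35\right) \left(- \frac{367}{448}\right) = \frac{1835}{64}$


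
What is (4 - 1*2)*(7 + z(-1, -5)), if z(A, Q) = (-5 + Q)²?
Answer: 214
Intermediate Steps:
(4 - 1*2)*(7 + z(-1, -5)) = (4 - 1*2)*(7 + (-5 - 5)²) = (4 - 2)*(7 + (-10)²) = 2*(7 + 100) = 2*107 = 214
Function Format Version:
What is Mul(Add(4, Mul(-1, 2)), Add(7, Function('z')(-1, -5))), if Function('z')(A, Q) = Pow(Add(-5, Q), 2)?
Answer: 214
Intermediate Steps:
Mul(Add(4, Mul(-1, 2)), Add(7, Function('z')(-1, -5))) = Mul(Add(4, Mul(-1, 2)), Add(7, Pow(Add(-5, -5), 2))) = Mul(Add(4, -2), Add(7, Pow(-10, 2))) = Mul(2, Add(7, 100)) = Mul(2, 107) = 214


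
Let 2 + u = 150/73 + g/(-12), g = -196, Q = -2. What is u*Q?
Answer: -7178/219 ≈ -32.776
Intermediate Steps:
u = 3589/219 (u = -2 + (150/73 - 196/(-12)) = -2 + (150*(1/73) - 196*(-1/12)) = -2 + (150/73 + 49/3) = -2 + 4027/219 = 3589/219 ≈ 16.388)
u*Q = (3589/219)*(-2) = -7178/219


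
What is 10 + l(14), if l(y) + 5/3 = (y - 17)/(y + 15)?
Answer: 716/87 ≈ 8.2299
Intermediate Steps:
l(y) = -5/3 + (-17 + y)/(15 + y) (l(y) = -5/3 + (y - 17)/(y + 15) = -5/3 + (-17 + y)/(15 + y))
10 + l(14) = 10 + 2*(-63 - 1*14)/(3*(15 + 14)) = 10 + (2/3)*(-63 - 14)/29 = 10 + (2/3)*(1/29)*(-77) = 10 - 154/87 = 716/87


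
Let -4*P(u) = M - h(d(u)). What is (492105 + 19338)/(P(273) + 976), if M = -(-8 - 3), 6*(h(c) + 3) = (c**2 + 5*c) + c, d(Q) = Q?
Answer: 4091544/33169 ≈ 123.35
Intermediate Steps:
h(c) = -3 + c + c**2/6 (h(c) = -3 + ((c**2 + 5*c) + c)/6 = -3 + (c**2 + 6*c)/6 = -3 + (c + c**2/6) = -3 + c + c**2/6)
M = 11 (M = -1*(-11) = 11)
P(u) = -7/2 + u/4 + u**2/24 (P(u) = -(11 - (-3 + u + u**2/6))/4 = -(11 + (3 - u - u**2/6))/4 = -(14 - u - u**2/6)/4 = -7/2 + u/4 + u**2/24)
(492105 + 19338)/(P(273) + 976) = (492105 + 19338)/((-7/2 + (1/4)*273 + (1/24)*273**2) + 976) = 511443/((-7/2 + 273/4 + (1/24)*74529) + 976) = 511443/((-7/2 + 273/4 + 24843/8) + 976) = 511443/(25361/8 + 976) = 511443/(33169/8) = 511443*(8/33169) = 4091544/33169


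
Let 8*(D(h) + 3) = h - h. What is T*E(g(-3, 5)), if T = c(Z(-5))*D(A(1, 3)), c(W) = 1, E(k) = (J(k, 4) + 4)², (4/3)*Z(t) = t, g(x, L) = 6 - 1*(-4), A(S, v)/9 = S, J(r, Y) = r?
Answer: -588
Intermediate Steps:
A(S, v) = 9*S
g(x, L) = 10 (g(x, L) = 6 + 4 = 10)
Z(t) = 3*t/4
E(k) = (4 + k)² (E(k) = (k + 4)² = (4 + k)²)
D(h) = -3 (D(h) = -3 + (h - h)/8 = -3 + (⅛)*0 = -3 + 0 = -3)
T = -3 (T = 1*(-3) = -3)
T*E(g(-3, 5)) = -3*(4 + 10)² = -3*14² = -3*196 = -588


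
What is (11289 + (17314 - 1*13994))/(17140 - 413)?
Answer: 14609/16727 ≈ 0.87338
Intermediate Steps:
(11289 + (17314 - 1*13994))/(17140 - 413) = (11289 + (17314 - 13994))/16727 = (11289 + 3320)*(1/16727) = 14609*(1/16727) = 14609/16727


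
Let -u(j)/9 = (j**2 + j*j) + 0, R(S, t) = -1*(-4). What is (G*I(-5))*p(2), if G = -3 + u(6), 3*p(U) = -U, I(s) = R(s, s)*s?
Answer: -8680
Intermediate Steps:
R(S, t) = 4
u(j) = -18*j**2 (u(j) = -9*((j**2 + j*j) + 0) = -9*((j**2 + j**2) + 0) = -9*(2*j**2 + 0) = -18*j**2)
I(s) = 4*s
p(U) = -U/3 (p(U) = (-U)/3 = -U/3)
G = -651 (G = -3 - 18*6**2 = -3 - 18*36 = -3 - 648 = -651)
(G*I(-5))*p(2) = (-2604*(-5))*(-1/3*2) = -651*(-20)*(-2/3) = 13020*(-2/3) = -8680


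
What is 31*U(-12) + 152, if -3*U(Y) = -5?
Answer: 611/3 ≈ 203.67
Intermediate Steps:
U(Y) = 5/3 (U(Y) = -⅓*(-5) = 5/3)
31*U(-12) + 152 = 31*(5/3) + 152 = 155/3 + 152 = 611/3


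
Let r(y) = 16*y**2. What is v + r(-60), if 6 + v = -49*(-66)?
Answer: 60828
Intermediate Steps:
v = 3228 (v = -6 - 49*(-66) = -6 + 3234 = 3228)
v + r(-60) = 3228 + 16*(-60)**2 = 3228 + 16*3600 = 3228 + 57600 = 60828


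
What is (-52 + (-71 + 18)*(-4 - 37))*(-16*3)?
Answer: -101808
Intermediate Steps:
(-52 + (-71 + 18)*(-4 - 37))*(-16*3) = (-52 - 53*(-41))*(-48) = (-52 + 2173)*(-48) = 2121*(-48) = -101808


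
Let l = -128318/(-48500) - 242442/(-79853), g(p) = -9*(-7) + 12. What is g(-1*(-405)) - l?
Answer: 134230136623/1936435250 ≈ 69.318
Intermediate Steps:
g(p) = 75 (g(p) = 63 + 12 = 75)
l = 11002507127/1936435250 (l = -128318*(-1/48500) - 242442*(-1/79853) = 64159/24250 + 242442/79853 = 11002507127/1936435250 ≈ 5.6818)
g(-1*(-405)) - l = 75 - 1*11002507127/1936435250 = 75 - 11002507127/1936435250 = 134230136623/1936435250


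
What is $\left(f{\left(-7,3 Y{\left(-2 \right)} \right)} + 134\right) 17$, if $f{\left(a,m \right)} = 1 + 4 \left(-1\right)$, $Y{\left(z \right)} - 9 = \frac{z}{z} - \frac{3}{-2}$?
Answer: $2227$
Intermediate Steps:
$Y{\left(z \right)} = \frac{23}{2}$ ($Y{\left(z \right)} = 9 + \left(\frac{z}{z} - \frac{3}{-2}\right) = 9 + \left(1 - - \frac{3}{2}\right) = 9 + \left(1 + \frac{3}{2}\right) = 9 + \frac{5}{2} = \frac{23}{2}$)
$f{\left(a,m \right)} = -3$ ($f{\left(a,m \right)} = 1 - 4 = -3$)
$\left(f{\left(-7,3 Y{\left(-2 \right)} \right)} + 134\right) 17 = \left(-3 + 134\right) 17 = 131 \cdot 17 = 2227$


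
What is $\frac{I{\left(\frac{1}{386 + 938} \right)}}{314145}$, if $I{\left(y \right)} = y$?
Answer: $\frac{1}{415927980} \approx 2.4043 \cdot 10^{-9}$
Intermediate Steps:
$\frac{I{\left(\frac{1}{386 + 938} \right)}}{314145} = \frac{1}{\left(386 + 938\right) 314145} = \frac{1}{1324} \cdot \frac{1}{314145} = \frac{1}{415927980}$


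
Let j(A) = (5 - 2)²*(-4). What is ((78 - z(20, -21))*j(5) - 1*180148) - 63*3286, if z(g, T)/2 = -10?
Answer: -390694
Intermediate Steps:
z(g, T) = -20 (z(g, T) = 2*(-10) = -20)
j(A) = -36 (j(A) = 3²*(-4) = 9*(-4) = -36)
((78 - z(20, -21))*j(5) - 1*180148) - 63*3286 = ((78 - 1*(-20))*(-36) - 1*180148) - 63*3286 = ((78 + 20)*(-36) - 180148) - 1*207018 = (98*(-36) - 180148) - 207018 = (-3528 - 180148) - 207018 = -183676 - 207018 = -390694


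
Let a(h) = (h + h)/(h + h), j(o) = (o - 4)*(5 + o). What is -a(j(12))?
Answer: -1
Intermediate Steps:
j(o) = (-4 + o)*(5 + o)
a(h) = 1 (a(h) = (2*h)/((2*h)) = (2*h)*(1/(2*h)) = 1)
-a(j(12)) = -1*1 = -1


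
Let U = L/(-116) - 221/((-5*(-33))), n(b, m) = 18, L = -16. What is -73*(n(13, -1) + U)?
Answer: -5867813/4785 ≈ -1226.3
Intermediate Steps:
U = -5749/4785 (U = -16/(-116) - 221/((-5*(-33))) = -16*(-1/116) - 221/165 = 4/29 - 221*1/165 = 4/29 - 221/165 = -5749/4785 ≈ -1.2015)
-73*(n(13, -1) + U) = -73*(18 - 5749/4785) = -73*80381/4785 = -5867813/4785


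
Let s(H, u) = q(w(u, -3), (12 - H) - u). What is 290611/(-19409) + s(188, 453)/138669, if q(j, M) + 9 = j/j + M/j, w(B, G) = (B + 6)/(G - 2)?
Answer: -1088066494172/72668518767 ≈ -14.973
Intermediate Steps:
w(B, G) = (6 + B)/(-2 + G)
q(j, M) = -8 + M/j (q(j, M) = -9 + (j/j + M/j) = -9 + (1 + M/j) = -8 + M/j)
s(H, u) = -8 + (12 - H - u)/(-6/5 - u/5) (s(H, u) = -8 + ((12 - H) - u)/(((6 + u)/(-2 - 3))) = -8 + (12 - H - u)/(((6 + u)/(-5))) = -8 + (12 - H - u)/((-(6 + u)/5)) = -8 + (12 - H - u)/(-6/5 - u/5))
290611/(-19409) + s(188, 453)/138669 = 290611/(-19409) + ((-108 - 3*453 + 5*188)/(6 + 453))/138669 = 290611*(-1/19409) + ((-108 - 1359 + 940)/459)*(1/138669) = -290611/19409 + ((1/459)*(-527))*(1/138669) = -290611/19409 - 31/27*1/138669 = -290611/19409 - 31/3744063 = -1088066494172/72668518767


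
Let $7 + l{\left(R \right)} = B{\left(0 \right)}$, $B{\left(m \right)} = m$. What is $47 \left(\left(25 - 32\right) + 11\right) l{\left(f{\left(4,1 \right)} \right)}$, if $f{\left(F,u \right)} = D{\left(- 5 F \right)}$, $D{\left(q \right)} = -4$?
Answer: $-1316$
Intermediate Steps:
$f{\left(F,u \right)} = -4$
$l{\left(R \right)} = -7$ ($l{\left(R \right)} = -7 + 0 = -7$)
$47 \left(\left(25 - 32\right) + 11\right) l{\left(f{\left(4,1 \right)} \right)} = 47 \left(\left(25 - 32\right) + 11\right) \left(-7\right) = 47 \left(-7 + 11\right) \left(-7\right) = 47 \cdot 4 \left(-7\right) = 188 \left(-7\right) = -1316$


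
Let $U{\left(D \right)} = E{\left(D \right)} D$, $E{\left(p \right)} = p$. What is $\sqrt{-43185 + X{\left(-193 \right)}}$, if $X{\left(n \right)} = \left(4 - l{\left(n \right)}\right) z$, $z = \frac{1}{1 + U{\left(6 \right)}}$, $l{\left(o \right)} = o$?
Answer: $\frac{4 i \sqrt{3694561}}{37} \approx 207.8 i$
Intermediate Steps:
$U{\left(D \right)} = D^{2}$ ($U{\left(D \right)} = D D = D^{2}$)
$z = \frac{1}{37}$ ($z = \frac{1}{1 + 6^{2}} = \frac{1}{1 + 36} = \frac{1}{37} \approx 0.027027$)
$X{\left(n \right)} = \frac{4}{37} - \frac{n}{37}$ ($X{\left(n \right)} = \left(4 - n\right) \frac{1}{37} = \frac{4}{37} - \frac{n}{37}$)
$\sqrt{-43185 + X{\left(-193 \right)}} = \sqrt{-43185 + \left(\frac{4}{37} - - \frac{193}{37}\right)} = \sqrt{-43185 + \left(\frac{4}{37} + \frac{193}{37}\right)} = \sqrt{-43185 + \frac{197}{37}} = \sqrt{- \frac{1597648}{37}} = \frac{4 i \sqrt{3694561}}{37}$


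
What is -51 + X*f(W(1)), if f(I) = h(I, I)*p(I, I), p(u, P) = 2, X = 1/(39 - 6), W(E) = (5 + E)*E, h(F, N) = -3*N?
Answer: -573/11 ≈ -52.091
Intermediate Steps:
W(E) = E*(5 + E)
X = 1/33 ≈ 0.030303
f(I) = -6*I (f(I) = -3*I*2 = -6*I)
-51 + X*f(W(1)) = -51 + (-6*(5 + 1))/33 = -51 + (-6*6)/33 = -51 + (1/33)*(-36) = -51 - 12/11 = -573/11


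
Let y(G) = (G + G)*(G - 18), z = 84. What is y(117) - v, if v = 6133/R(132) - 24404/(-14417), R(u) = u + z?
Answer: 72046901227/3114072 ≈ 23136.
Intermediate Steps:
R(u) = 84 + u (R(u) = u + 84 = 84 + u)
y(G) = 2*G*(-18 + G) (y(G) = (2*G)*(-18 + G) = 2*G*(-18 + G))
v = 93690725/3114072 (v = 6133/(84 + 132) - 24404/(-14417) = 6133/216 - 24404*(-1/14417) = 6133*(1/216) + 24404/14417 = 6133/216 + 24404/14417 = 93690725/3114072 ≈ 30.086)
y(117) - v = 2*117*(-18 + 117) - 1*93690725/3114072 = 2*117*99 - 93690725/3114072 = 23166 - 93690725/3114072 = 72046901227/3114072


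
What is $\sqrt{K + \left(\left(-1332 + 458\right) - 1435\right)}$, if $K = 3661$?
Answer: $26 \sqrt{2} \approx 36.77$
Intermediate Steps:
$\sqrt{K + \left(\left(-1332 + 458\right) - 1435\right)} = \sqrt{3661 + \left(\left(-1332 + 458\right) - 1435\right)} = \sqrt{3661 - 2309} = \sqrt{1352} = 26 \sqrt{2}$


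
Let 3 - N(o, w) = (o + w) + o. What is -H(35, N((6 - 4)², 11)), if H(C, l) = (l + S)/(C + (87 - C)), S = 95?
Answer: -79/87 ≈ -0.90805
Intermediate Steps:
N(o, w) = 3 - w - 2*o (N(o, w) = 3 - ((o + w) + o) = 3 - (w + 2*o) = 3 + (-w - 2*o) = 3 - w - 2*o)
H(C, l) = 95/87 + l/87 (H(C, l) = (l + 95)/(C + (87 - C)) = (95 + l)/87 = (95 + l)*(1/87) = 95/87 + l/87)
-H(35, N((6 - 4)², 11)) = -(95/87 + (3 - 1*11 - 2*(6 - 4)²)/87) = -(95/87 + (3 - 11 - 2*2²)/87) = -(95/87 + (3 - 11 - 2*4)/87) = -(95/87 + (3 - 11 - 8)/87) = -(95/87 + (1/87)*(-16)) = -(95/87 - 16/87) = -1*79/87 = -79/87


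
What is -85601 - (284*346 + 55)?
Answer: -183920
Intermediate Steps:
-85601 - (284*346 + 55) = -85601 - (98264 + 55) = -85601 - 1*98319 = -85601 - 98319 = -183920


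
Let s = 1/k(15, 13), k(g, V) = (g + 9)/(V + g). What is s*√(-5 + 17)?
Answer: 7*√3/3 ≈ 4.0415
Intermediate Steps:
k(g, V) = (9 + g)/(V + g)
s = 7/6 (s = 1/((9 + 15)/(13 + 15)) = 1/(24/28) = 1/((1/28)*24) = 1/(6/7) = 7/6 ≈ 1.1667)
s*√(-5 + 17) = 7*√(-5 + 17)/6 = 7*√12/6 = 7*(2*√3)/6 = 7*√3/3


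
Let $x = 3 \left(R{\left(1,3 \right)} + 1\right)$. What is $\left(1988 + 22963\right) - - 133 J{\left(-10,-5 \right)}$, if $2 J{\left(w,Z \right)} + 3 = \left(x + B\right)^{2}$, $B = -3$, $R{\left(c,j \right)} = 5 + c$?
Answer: $\frac{92595}{2} \approx 46298.0$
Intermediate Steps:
$x = 21$ ($x = 3 \left(\left(5 + 1\right) + 1\right) = 3 \left(6 + 1\right) = 3 \cdot 7 = 21$)
$J{\left(w,Z \right)} = \frac{321}{2}$ ($J{\left(w,Z \right)} = - \frac{3}{2} + \frac{\left(21 - 3\right)^{2}}{2} = - \frac{3}{2} + \frac{18^{2}}{2} = - \frac{3}{2} + \frac{1}{2} \cdot 324 = - \frac{3}{2} + 162 = \frac{321}{2}$)
$\left(1988 + 22963\right) - - 133 J{\left(-10,-5 \right)} = \left(1988 + 22963\right) - \left(-133\right) \frac{321}{2} = 24951 - - \frac{42693}{2} = 24951 + \frac{42693}{2} = \frac{92595}{2}$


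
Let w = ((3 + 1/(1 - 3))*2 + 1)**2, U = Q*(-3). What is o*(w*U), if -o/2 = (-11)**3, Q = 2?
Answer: -574992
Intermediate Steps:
o = 2662 (o = -2*(-11)**3 = -2*(-1331) = 2662)
U = -6 (U = 2*(-3) = -6)
w = 36 (w = ((3 + 1/(-2))*2 + 1)**2 = ((3 - 1/2)*2 + 1)**2 = ((5/2)*2 + 1)**2 = (5 + 1)**2 = 6**2 = 36)
o*(w*U) = 2662*(36*(-6)) = 2662*(-216) = -574992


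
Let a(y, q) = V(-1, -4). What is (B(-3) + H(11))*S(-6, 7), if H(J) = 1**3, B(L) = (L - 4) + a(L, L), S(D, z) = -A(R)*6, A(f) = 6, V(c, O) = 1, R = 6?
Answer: 180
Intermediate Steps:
a(y, q) = 1
S(D, z) = -36 (S(D, z) = -1*6*6 = -6*6 = -36)
B(L) = -3 + L (B(L) = (L - 4) + 1 = (-4 + L) + 1 = -3 + L)
H(J) = 1
(B(-3) + H(11))*S(-6, 7) = ((-3 - 3) + 1)*(-36) = (-6 + 1)*(-36) = -5*(-36) = 180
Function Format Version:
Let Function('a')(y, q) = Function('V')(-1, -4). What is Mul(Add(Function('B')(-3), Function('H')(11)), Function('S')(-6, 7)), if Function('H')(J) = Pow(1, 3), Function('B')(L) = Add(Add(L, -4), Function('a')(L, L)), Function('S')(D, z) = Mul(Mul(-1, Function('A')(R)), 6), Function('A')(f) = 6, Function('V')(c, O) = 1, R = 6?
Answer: 180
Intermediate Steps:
Function('a')(y, q) = 1
Function('S')(D, z) = -36 (Function('S')(D, z) = Mul(Mul(-1, 6), 6) = Mul(-6, 6) = -36)
Function('B')(L) = Add(-3, L) (Function('B')(L) = Add(Add(L, -4), 1) = Add(Add(-4, L), 1) = Add(-3, L))
Function('H')(J) = 1
Mul(Add(Function('B')(-3), Function('H')(11)), Function('S')(-6, 7)) = Mul(Add(Add(-3, -3), 1), -36) = Mul(Add(-6, 1), -36) = Mul(-5, -36) = 180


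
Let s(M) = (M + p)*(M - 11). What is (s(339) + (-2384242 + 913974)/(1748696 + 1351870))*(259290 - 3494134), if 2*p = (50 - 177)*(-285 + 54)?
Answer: -24685758745553726824/1550283 ≈ -1.5923e+13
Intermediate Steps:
p = 29337/2 (p = ((50 - 177)*(-285 + 54))/2 = (-127*(-231))/2 = (1/2)*29337 = 29337/2 ≈ 14669.)
s(M) = (-11 + M)*(29337/2 + M) (s(M) = (M + 29337/2)*(M - 11) = (29337/2 + M)*(-11 + M) = (-11 + M)*(29337/2 + M))
(s(339) + (-2384242 + 913974)/(1748696 + 1351870))*(259290 - 3494134) = ((-322707/2 + 339**2 + (29315/2)*339) + (-2384242 + 913974)/(1748696 + 1351870))*(259290 - 3494134) = ((-322707/2 + 114921 + 9937785/2) - 1470268/3100566)*(-3234844) = (4922460 - 1470268*1/3100566)*(-3234844) = (4922460 - 735134/1550283)*(-3234844) = (7631205321046/1550283)*(-3234844) = -24685758745553726824/1550283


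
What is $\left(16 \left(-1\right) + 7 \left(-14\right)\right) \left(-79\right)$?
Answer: $9006$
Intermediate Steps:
$\left(16 \left(-1\right) + 7 \left(-14\right)\right) \left(-79\right) = \left(-16 - 98\right) \left(-79\right) = \left(-114\right) \left(-79\right) = 9006$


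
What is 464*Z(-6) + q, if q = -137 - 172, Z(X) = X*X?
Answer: 16395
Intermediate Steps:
Z(X) = X²
q = -309
464*Z(-6) + q = 464*(-6)² - 309 = 464*36 - 309 = 16704 - 309 = 16395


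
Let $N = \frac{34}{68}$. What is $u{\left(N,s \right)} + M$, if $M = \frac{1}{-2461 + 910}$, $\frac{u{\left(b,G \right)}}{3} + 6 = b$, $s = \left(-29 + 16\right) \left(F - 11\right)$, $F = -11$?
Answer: $- \frac{51185}{3102} \approx -16.501$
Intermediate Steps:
$N = \frac{1}{2}$ ($N = 34 \cdot \frac{1}{68} = \frac{1}{2} \approx 0.5$)
$s = 286$ ($s = \left(-29 + 16\right) \left(-11 - 11\right) = \left(-13\right) \left(-22\right) = 286$)
$u{\left(b,G \right)} = -18 + 3 b$
$M = - \frac{1}{1551}$ ($M = \frac{1}{-1551} = - \frac{1}{1551} \approx -0.00064475$)
$u{\left(N,s \right)} + M = \left(-18 + 3 \cdot \frac{1}{2}\right) - \frac{1}{1551} = \left(-18 + \frac{3}{2}\right) - \frac{1}{1551} = - \frac{33}{2} - \frac{1}{1551} = - \frac{51185}{3102}$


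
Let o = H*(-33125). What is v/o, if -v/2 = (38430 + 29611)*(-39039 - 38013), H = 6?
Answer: -1747565044/33125 ≈ -52757.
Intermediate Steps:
v = 10485390264 (v = -2*(38430 + 29611)*(-39039 - 38013) = -136082*(-77052) = -2*(-5242695132) = 10485390264)
o = -198750 (o = 6*(-33125) = -198750)
v/o = 10485390264/(-198750) = 10485390264*(-1/198750) = -1747565044/33125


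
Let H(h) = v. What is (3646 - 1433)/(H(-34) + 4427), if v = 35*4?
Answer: 2213/4567 ≈ 0.48456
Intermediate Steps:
v = 140
H(h) = 140
(3646 - 1433)/(H(-34) + 4427) = (3646 - 1433)/(140 + 4427) = 2213/4567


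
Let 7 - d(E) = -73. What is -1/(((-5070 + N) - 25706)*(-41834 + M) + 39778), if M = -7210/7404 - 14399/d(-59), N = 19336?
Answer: -1851/889758921145 ≈ -2.0803e-9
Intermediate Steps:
d(E) = 80 (d(E) = 7 - 1*(-73) = 7 + 73 = 80)
M = -26796749/148080 (M = -7210/7404 - 14399/80 = -7210*1/7404 - 14399*1/80 = -3605/3702 - 14399/80 = -26796749/148080 ≈ -180.96)
-1/(((-5070 + N) - 25706)*(-41834 + M) + 39778) = -1/(((-5070 + 19336) - 25706)*(-41834 - 26796749/148080) + 39778) = -1/((14266 - 25706)*(-6221575469/148080) + 39778) = -1/(-11440*(-6221575469/148080) + 39778) = -1/(889685292067/1851 + 39778) = -1/889758921145/1851 = -1*1851/889758921145 = -1851/889758921145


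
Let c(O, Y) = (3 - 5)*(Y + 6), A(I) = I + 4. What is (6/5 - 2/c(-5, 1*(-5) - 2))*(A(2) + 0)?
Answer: 6/5 ≈ 1.2000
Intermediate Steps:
A(I) = 4 + I
c(O, Y) = -12 - 2*Y (c(O, Y) = -2*(6 + Y) = -12 - 2*Y)
(6/5 - 2/c(-5, 1*(-5) - 2))*(A(2) + 0) = (6/5 - 2/(-12 - 2*(1*(-5) - 2)))*((4 + 2) + 0) = (6*(⅕) - 2/(-12 - 2*(-5 - 2)))*(6 + 0) = (6/5 - 2/(-12 - 2*(-7)))*6 = (6/5 - 2/(-12 + 14))*6 = (6/5 - 2/2)*6 = (6/5 - 2*½)*6 = (6/5 - 1)*6 = (⅕)*6 = 6/5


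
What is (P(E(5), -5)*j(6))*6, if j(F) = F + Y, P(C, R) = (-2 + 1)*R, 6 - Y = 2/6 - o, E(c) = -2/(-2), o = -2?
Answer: 290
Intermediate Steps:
E(c) = 1 (E(c) = -2*(-½) = 1)
Y = 11/3 (Y = 6 - (2/6 - 1*(-2)) = 6 - (2*(⅙) + 2) = 6 - (⅓ + 2) = 6 - 1*7/3 = 6 - 7/3 = 11/3 ≈ 3.6667)
P(C, R) = -R
j(F) = 11/3 + F (j(F) = F + 11/3 = 11/3 + F)
(P(E(5), -5)*j(6))*6 = ((-1*(-5))*(11/3 + 6))*6 = (5*(29/3))*6 = (145/3)*6 = 290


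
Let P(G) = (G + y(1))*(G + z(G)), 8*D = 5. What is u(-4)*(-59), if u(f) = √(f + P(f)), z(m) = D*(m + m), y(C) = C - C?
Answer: -236*√2 ≈ -333.75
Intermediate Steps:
D = 5/8 (D = (⅛)*5 = 5/8 ≈ 0.62500)
y(C) = 0
z(m) = 5*m/4 (z(m) = 5*(m + m)/8 = 5*(2*m)/8 = 5*m/4)
P(G) = 9*G²/4 (P(G) = (G + 0)*(G + 5*G/4) = G*(9*G/4) = 9*G²/4)
u(f) = √(f + 9*f²/4)
u(-4)*(-59) = (√(-4*(4 + 9*(-4)))/2)*(-59) = (√(-4*(4 - 36))/2)*(-59) = (√(-4*(-32))/2)*(-59) = (√128/2)*(-59) = ((8*√2)/2)*(-59) = (4*√2)*(-59) = -236*√2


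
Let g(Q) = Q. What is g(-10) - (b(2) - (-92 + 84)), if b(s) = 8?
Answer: -26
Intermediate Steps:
g(-10) - (b(2) - (-92 + 84)) = -10 - (8 - (-92 + 84)) = -10 - (8 - 1*(-8)) = -10 - (8 + 8) = -10 - 1*16 = -10 - 16 = -26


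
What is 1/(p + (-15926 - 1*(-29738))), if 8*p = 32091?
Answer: 8/142587 ≈ 5.6106e-5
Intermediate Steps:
p = 32091/8 (p = (1/8)*32091 = 32091/8 ≈ 4011.4)
1/(p + (-15926 - 1*(-29738))) = 1/(32091/8 + (-15926 - 1*(-29738))) = 1/(32091/8 + (-15926 + 29738)) = 1/(32091/8 + 13812) = 1/(142587/8) = 8/142587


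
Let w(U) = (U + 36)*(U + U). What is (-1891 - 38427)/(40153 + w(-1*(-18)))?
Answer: -40318/42097 ≈ -0.95774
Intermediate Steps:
w(U) = 2*U*(36 + U) (w(U) = (36 + U)*(2*U) = 2*U*(36 + U))
(-1891 - 38427)/(40153 + w(-1*(-18))) = (-1891 - 38427)/(40153 + 2*(-1*(-18))*(36 - 1*(-18))) = -40318/(40153 + 2*18*(36 + 18)) = -40318/(40153 + 2*18*54) = -40318/(40153 + 1944) = -40318/42097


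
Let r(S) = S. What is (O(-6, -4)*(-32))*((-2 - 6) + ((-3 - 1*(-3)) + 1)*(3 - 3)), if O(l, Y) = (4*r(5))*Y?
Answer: -20480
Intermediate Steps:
O(l, Y) = 20*Y (O(l, Y) = (4*5)*Y = 20*Y)
(O(-6, -4)*(-32))*((-2 - 6) + ((-3 - 1*(-3)) + 1)*(3 - 3)) = ((20*(-4))*(-32))*((-2 - 6) + ((-3 - 1*(-3)) + 1)*(3 - 3)) = (-80*(-32))*(-8 + ((-3 + 3) + 1)*0) = 2560*(-8 + (0 + 1)*0) = 2560*(-8 + 1*0) = 2560*(-8 + 0) = 2560*(-8) = -20480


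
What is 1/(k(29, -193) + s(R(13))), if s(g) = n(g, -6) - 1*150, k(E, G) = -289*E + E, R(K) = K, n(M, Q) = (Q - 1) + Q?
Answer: -1/8515 ≈ -0.00011744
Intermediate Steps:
n(M, Q) = -1 + 2*Q (n(M, Q) = (-1 + Q) + Q = -1 + 2*Q)
k(E, G) = -288*E
s(g) = -163 (s(g) = (-1 + 2*(-6)) - 1*150 = (-1 - 12) - 150 = -13 - 150 = -163)
1/(k(29, -193) + s(R(13))) = 1/(-288*29 - 163) = 1/(-8352 - 163) = 1/(-8515) = -1/8515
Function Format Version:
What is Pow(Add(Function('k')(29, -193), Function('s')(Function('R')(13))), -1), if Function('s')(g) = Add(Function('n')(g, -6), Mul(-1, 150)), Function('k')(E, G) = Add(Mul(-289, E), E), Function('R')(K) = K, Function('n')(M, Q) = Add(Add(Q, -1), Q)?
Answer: Rational(-1, 8515) ≈ -0.00011744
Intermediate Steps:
Function('n')(M, Q) = Add(-1, Mul(2, Q)) (Function('n')(M, Q) = Add(Add(-1, Q), Q) = Add(-1, Mul(2, Q)))
Function('k')(E, G) = Mul(-288, E)
Function('s')(g) = -163 (Function('s')(g) = Add(Add(-1, Mul(2, -6)), Mul(-1, 150)) = Add(Add(-1, -12), -150) = Add(-13, -150) = -163)
Pow(Add(Function('k')(29, -193), Function('s')(Function('R')(13))), -1) = Pow(Add(Mul(-288, 29), -163), -1) = Pow(Add(-8352, -163), -1) = Pow(-8515, -1) = Rational(-1, 8515)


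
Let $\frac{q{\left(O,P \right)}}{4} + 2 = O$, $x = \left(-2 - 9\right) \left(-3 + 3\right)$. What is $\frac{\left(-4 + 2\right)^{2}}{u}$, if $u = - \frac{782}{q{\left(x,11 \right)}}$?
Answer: $\frac{16}{391} \approx 0.040921$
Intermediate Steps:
$x = 0$ ($x = \left(-11\right) 0 = 0$)
$q{\left(O,P \right)} = -8 + 4 O$
$u = \frac{391}{4}$ ($u = - \frac{782}{-8 + 4 \cdot 0} = - \frac{782}{-8 + 0} = - \frac{782}{-8} = \left(-782\right) \left(- \frac{1}{8}\right) = \frac{391}{4} \approx 97.75$)
$\frac{\left(-4 + 2\right)^{2}}{u} = \frac{\left(-4 + 2\right)^{2}}{\frac{391}{4}} = \left(-2\right)^{2} \cdot \frac{4}{391} = 4 \cdot \frac{4}{391} = \frac{16}{391}$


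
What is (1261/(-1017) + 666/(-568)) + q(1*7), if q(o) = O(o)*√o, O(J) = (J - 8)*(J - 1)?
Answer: -696785/288828 - 6*√7 ≈ -18.287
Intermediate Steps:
O(J) = (-1 + J)*(-8 + J) (O(J) = (-8 + J)*(-1 + J) = (-1 + J)*(-8 + J))
q(o) = √o*(8 + o² - 9*o) (q(o) = (8 + o² - 9*o)*√o = √o*(8 + o² - 9*o))
(1261/(-1017) + 666/(-568)) + q(1*7) = (1261/(-1017) + 666/(-568)) + √(1*7)*(8 + (1*7)² - 9*7) = (1261*(-1/1017) + 666*(-1/568)) + √7*(8 + 7² - 9*7) = (-1261/1017 - 333/284) + √7*(8 + 49 - 63) = -696785/288828 + √7*(-6) = -696785/288828 - 6*√7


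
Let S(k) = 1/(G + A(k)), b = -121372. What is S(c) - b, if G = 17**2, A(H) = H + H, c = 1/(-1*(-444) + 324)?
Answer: 13469500828/110977 ≈ 1.2137e+5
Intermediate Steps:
c = 1/768 (c = 1/(444 + 324) = 1/768 ≈ 0.0013021)
A(H) = 2*H
G = 289
S(k) = 1/(289 + 2*k)
S(c) - b = 1/(289 + 2*(1/768)) - 1*(-121372) = 1/(289 + 1/384) + 121372 = 1/(110977/384) + 121372 = 384/110977 + 121372 = 13469500828/110977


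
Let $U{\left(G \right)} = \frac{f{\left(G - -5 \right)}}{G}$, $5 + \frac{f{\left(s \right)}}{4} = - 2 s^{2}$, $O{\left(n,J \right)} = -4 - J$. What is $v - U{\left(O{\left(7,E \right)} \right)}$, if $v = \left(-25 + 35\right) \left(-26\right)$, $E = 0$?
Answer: $-267$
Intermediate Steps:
$v = -260$ ($v = 10 \left(-26\right) = -260$)
$f{\left(s \right)} = -20 - 8 s^{2}$ ($f{\left(s \right)} = -20 + 4 \left(- 2 s^{2}\right) = -20 - 8 s^{2}$)
$U{\left(G \right)} = \frac{-20 - 8 \left(5 + G\right)^{2}}{G}$ ($U{\left(G \right)} = \frac{-20 - 8 \left(G - -5\right)^{2}}{G} = \frac{-20 - 8 \left(G + 5\right)^{2}}{G} = \frac{-20 - 8 \left(5 + G\right)^{2}}{G}$)
$v - U{\left(O{\left(7,E \right)} \right)} = -260 - \frac{4 \left(-5 - 2 \left(5 - 4\right)^{2}\right)}{-4 - 0} = -260 - \frac{4 \left(-5 - 2 \left(5 + \left(-4 + 0\right)\right)^{2}\right)}{-4 + 0} = -260 - \frac{4 \left(-5 - 2 \left(5 - 4\right)^{2}\right)}{-4} = -260 - 4 \left(- \frac{1}{4}\right) \left(-5 - 2 \cdot 1^{2}\right) = -260 - 4 \left(- \frac{1}{4}\right) \left(-5 - 2\right) = -260 - 4 \left(- \frac{1}{4}\right) \left(-7\right) = -260 - 7 = -267$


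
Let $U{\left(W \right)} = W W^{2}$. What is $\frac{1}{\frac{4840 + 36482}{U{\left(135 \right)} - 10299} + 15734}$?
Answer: $\frac{408346}{6424922851} \approx 6.3557 \cdot 10^{-5}$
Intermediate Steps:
$U{\left(W \right)} = W^{3}$
$\frac{1}{\frac{4840 + 36482}{U{\left(135 \right)} - 10299} + 15734} = \frac{1}{\frac{4840 + 36482}{135^{3} - 10299} + 15734} = \frac{1}{\frac{41322}{2460375 - 10299} + 15734} = \frac{1}{\frac{41322}{2450076} + 15734} = \frac{1}{41322 \cdot \frac{1}{2450076} + 15734} = \frac{1}{\frac{6887}{408346} + 15734} = \frac{1}{\frac{6424922851}{408346}} = \frac{408346}{6424922851}$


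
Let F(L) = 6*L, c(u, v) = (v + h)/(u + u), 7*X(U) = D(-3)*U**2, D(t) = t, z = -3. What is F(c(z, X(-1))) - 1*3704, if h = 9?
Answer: -25988/7 ≈ -3712.6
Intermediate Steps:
X(U) = -3*U**2/7 (X(U) = (-3*U**2)/7 = -3*U**2/7)
c(u, v) = (9 + v)/(2*u) (c(u, v) = (v + 9)/(u + u) = (9 + v)/((2*u)) = (9 + v)*(1/(2*u)) = (9 + v)/(2*u))
F(c(z, X(-1))) - 1*3704 = 6*((1/2)*(9 - 3/7*(-1)**2)/(-3)) - 1*3704 = 6*((1/2)*(-1/3)*(9 - 3/7*1)) - 3704 = 6*((1/2)*(-1/3)*(9 - 3/7)) - 3704 = 6*((1/2)*(-1/3)*(60/7)) - 3704 = 6*(-10/7) - 3704 = -60/7 - 3704 = -25988/7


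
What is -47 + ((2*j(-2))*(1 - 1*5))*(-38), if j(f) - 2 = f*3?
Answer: -1263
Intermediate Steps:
j(f) = 2 + 3*f (j(f) = 2 + f*3 = 2 + 3*f)
-47 + ((2*j(-2))*(1 - 1*5))*(-38) = -47 + ((2*(2 + 3*(-2)))*(1 - 1*5))*(-38) = -47 + ((2*(2 - 6))*(1 - 5))*(-38) = -47 + ((2*(-4))*(-4))*(-38) = -47 - 8*(-4)*(-38) = -47 + 32*(-38) = -47 - 1216 = -1263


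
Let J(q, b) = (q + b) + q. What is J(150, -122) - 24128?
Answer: -23950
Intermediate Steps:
J(q, b) = b + 2*q (J(q, b) = (b + q) + q = b + 2*q)
J(150, -122) - 24128 = (-122 + 2*150) - 24128 = (-122 + 300) - 24128 = 178 - 24128 = -23950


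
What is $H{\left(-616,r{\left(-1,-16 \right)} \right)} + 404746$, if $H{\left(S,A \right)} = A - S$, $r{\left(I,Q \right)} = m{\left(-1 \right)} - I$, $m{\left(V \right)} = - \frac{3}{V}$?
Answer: $405366$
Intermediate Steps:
$r{\left(I,Q \right)} = 3 - I$ ($r{\left(I,Q \right)} = - \frac{3}{-1} - I = \left(-3\right) \left(-1\right) - I = 3 - I$)
$H{\left(-616,r{\left(-1,-16 \right)} \right)} + 404746 = \left(\left(3 - -1\right) - -616\right) + 404746 = \left(\left(3 + 1\right) + 616\right) + 404746 = \left(4 + 616\right) + 404746 = 620 + 404746 = 405366$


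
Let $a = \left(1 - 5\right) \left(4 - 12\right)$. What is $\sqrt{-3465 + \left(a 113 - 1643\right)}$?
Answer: $2 i \sqrt{373} \approx 38.626 i$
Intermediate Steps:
$a = 32$ ($a = - 4 \left(4 - 12\right) = \left(-4\right) \left(-8\right) = 32$)
$\sqrt{-3465 + \left(a 113 - 1643\right)} = \sqrt{-3465 + \left(32 \cdot 113 - 1643\right)} = \sqrt{-3465 + \left(3616 - 1643\right)} = \sqrt{-3465 + 1973} = \sqrt{-1492} = 2 i \sqrt{373}$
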